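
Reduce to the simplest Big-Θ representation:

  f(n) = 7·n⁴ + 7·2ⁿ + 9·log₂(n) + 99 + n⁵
Θ(2ⁿ)

Order the terms by growth rate: 99 ≺ 9·log₂(n) ≺ 7·n⁴ ≺ n⁵ ≺ 7·2ⁿ.
The fastest-growing term 7·2ⁿ dominates as n → ∞; dropping its constant factor gives Θ(2ⁿ).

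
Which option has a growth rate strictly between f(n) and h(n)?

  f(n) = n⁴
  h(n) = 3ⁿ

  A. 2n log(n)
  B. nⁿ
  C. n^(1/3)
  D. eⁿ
D

We need g(n) with n⁴ = o(g(n)) and g(n) = o(3ⁿ), i.e. O(n⁴) ≺ g ≺ O(3ⁿ).
Check each option:
  A. 2n log(n) — O(n log n) does not grow strictly faster than f(n)
  B. nⁿ — O(nⁿ) does not grow strictly slower than h(n)
  C. n^(1/3) — O(n^(1/3)) does not grow strictly faster than f(n)
  D. eⁿ — O(eⁿ) is strictly between O(n⁴) and O(3ⁿ) ✓

Only option D (eⁿ) lies strictly between.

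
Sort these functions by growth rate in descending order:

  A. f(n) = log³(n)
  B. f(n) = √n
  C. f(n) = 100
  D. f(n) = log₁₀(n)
B > A > D > C

Comparing growth rates:
B = √n is O(√n)
A = log³(n) is O(log³ n)
D = log₁₀(n) is O(log n)
C = 100 is O(1)

Therefore, the order from fastest to slowest is: B > A > D > C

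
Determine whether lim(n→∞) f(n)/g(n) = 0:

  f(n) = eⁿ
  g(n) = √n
False

f(n) = eⁿ is O(eⁿ), and g(n) = √n is O(√n).
Since O(eⁿ) grows faster than or equal to O(√n), f(n) = o(g(n)) is false.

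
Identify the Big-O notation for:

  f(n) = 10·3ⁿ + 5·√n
O(3ⁿ)

The dominant term in 10·3ⁿ + 5·√n is 10·3ⁿ, which is Θ(3ⁿ).
Lower-order terms (5·√n) are asymptotically negligible.
Constants are absorbed, so the tightest bound is O(3ⁿ).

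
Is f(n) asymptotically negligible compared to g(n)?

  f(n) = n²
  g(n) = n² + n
False

f(n) = n² is O(n²), and g(n) = n² + n is O(n²).
Since they have the same growth rate, f(n) = o(g(n)) is false.
(f = o(g) requires f to grow strictly slower, not equal.)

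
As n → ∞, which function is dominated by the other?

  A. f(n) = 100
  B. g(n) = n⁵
A

f(n) = 100 is O(1), while g(n) = n⁵ is O(n⁵).
Since O(1) grows slower than O(n⁵), f(n) is dominated.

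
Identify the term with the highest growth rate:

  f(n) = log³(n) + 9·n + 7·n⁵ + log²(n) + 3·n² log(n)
7·n⁵

Looking at each term:
  - log³(n) is O(log³ n)
  - 9·n is O(n)
  - 7·n⁵ is O(n⁵)
  - log²(n) is O(log² n)
  - 3·n² log(n) is O(n² log n)

The term 7·n⁵ (O(n⁵)) grows fastest and dominates all others.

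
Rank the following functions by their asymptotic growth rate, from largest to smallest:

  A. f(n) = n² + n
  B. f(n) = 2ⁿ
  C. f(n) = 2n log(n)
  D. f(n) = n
B > A > C > D

Comparing growth rates:
B = 2ⁿ is O(2ⁿ)
A = n² + n is O(n²)
C = 2n log(n) is O(n log n)
D = n is O(n)

Therefore, the order from fastest to slowest is: B > A > C > D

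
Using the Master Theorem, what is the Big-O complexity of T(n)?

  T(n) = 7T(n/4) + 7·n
Θ(n^log₄(7))

Master Theorem: a = 7, b = 4, f(n) = 7·n.
Compute the critical exponent d = log₄(7) = 1.404.
Compare f(n) = Θ(n) against n^d:
  k = 1 < d = 1.404, so f(n) = O(n^(d-ε)) — Case 1.
  The recursion cost dominates: T(n) = Θ(n^d) = Θ(n^log₄(7)).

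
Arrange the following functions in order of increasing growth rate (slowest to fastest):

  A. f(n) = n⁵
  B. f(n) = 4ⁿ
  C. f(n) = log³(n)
C < A < B

Comparing growth rates:
C = log³(n) is O(log³ n)
A = n⁵ is O(n⁵)
B = 4ⁿ is O(4ⁿ)

Therefore, the order from slowest to fastest is: C < A < B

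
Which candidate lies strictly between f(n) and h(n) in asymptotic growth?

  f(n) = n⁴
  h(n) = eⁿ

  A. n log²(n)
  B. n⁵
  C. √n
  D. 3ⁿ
B

We need g(n) with n⁴ = o(g(n)) and g(n) = o(eⁿ), i.e. O(n⁴) ≺ g ≺ O(eⁿ).
Check each option:
  A. n log²(n) — O(n log² n) does not grow strictly faster than f(n)
  B. n⁵ — O(n⁵) is strictly between O(n⁴) and O(eⁿ) ✓
  C. √n — O(√n) does not grow strictly faster than f(n)
  D. 3ⁿ — O(3ⁿ) does not grow strictly slower than h(n)

Only option B (n⁵) lies strictly between.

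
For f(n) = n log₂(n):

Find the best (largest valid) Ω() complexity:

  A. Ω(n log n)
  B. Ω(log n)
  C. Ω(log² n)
A

f(n) = n log₂(n) is Ω(n log n).
All listed options are valid Big-Ω bounds (lower bounds),
but Ω(n log n) is the tightest (largest valid bound).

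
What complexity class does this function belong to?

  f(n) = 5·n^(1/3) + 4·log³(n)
O(n^(1/3))

The dominant term in 5·n^(1/3) + 4·log³(n) is 5·n^(1/3), which is Θ(n^(1/3)).
Lower-order terms (4·log³(n)) are asymptotically negligible.
Constants are absorbed, so the tightest bound is O(n^(1/3)).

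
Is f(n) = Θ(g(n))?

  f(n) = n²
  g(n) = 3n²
True

f(n) = n² and g(n) = 3n² are both O(n²).
Since they have the same asymptotic growth rate, f(n) = Θ(g(n)) is true.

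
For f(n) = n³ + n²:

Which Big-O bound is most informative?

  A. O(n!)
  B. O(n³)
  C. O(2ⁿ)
B

f(n) = n³ + n² is O(n³).
All listed options are valid Big-O bounds (upper bounds),
but O(n³) is the tightest (smallest valid bound).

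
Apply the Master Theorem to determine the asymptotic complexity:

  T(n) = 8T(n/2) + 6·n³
Θ(n³ log n)

Master Theorem: a = 8, b = 2, f(n) = 6·n³.
Compute the critical exponent d = log₂(8) = 3.
Compare f(n) = Θ(n³) against n^d:
  k = 3 = d, so f(n) = Θ(n^d) — Case 2.
  Work is balanced across levels: T(n) = Θ(n^d log n) = Θ(n³ log n).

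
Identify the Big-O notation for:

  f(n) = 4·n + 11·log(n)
O(n)

The dominant term in 4·n + 11·log(n) is 4·n, which is Θ(n).
Lower-order terms (11·log(n)) are asymptotically negligible.
Constants are absorbed, so the tightest bound is O(n).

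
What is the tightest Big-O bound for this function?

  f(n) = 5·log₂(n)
O(log n)

The dominant term in 5·log₂(n) is 5·log₂(n), which is Θ(log n).
Constants are absorbed, so the tightest bound is O(log n).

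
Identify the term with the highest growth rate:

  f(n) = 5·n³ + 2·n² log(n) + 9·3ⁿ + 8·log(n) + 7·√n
9·3ⁿ

Looking at each term:
  - 5·n³ is O(n³)
  - 2·n² log(n) is O(n² log n)
  - 9·3ⁿ is O(3ⁿ)
  - 8·log(n) is O(log n)
  - 7·√n is O(√n)

The term 9·3ⁿ (O(3ⁿ)) grows fastest and dominates all others.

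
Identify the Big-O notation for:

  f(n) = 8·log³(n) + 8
O(log³ n)

The dominant term in 8·log³(n) + 8 is 8·log³(n), which is Θ(log³ n).
Lower-order terms (8) are asymptotically negligible.
Constants are absorbed, so the tightest bound is O(log³ n).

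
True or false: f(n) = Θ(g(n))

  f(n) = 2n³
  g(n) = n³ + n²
True

f(n) = 2n³ and g(n) = n³ + n² are both O(n³).
Since they have the same asymptotic growth rate, f(n) = Θ(g(n)) is true.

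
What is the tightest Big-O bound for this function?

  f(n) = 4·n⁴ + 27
O(n⁴)

The dominant term in 4·n⁴ + 27 is 4·n⁴, which is Θ(n⁴).
Lower-order terms (27) are asymptotically negligible.
Constants are absorbed, so the tightest bound is O(n⁴).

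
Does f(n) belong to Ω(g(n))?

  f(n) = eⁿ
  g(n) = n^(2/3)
True

f(n) = eⁿ is O(eⁿ), and g(n) = n^(2/3) is O(n^(2/3)).
Since O(eⁿ) grows at least as fast as O(n^(2/3)), f(n) = Ω(g(n)) is true.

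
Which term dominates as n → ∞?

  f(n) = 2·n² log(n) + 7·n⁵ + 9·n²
7·n⁵

Looking at each term:
  - 2·n² log(n) is O(n² log n)
  - 7·n⁵ is O(n⁵)
  - 9·n² is O(n²)

The term 7·n⁵ (O(n⁵)) grows fastest and dominates all others.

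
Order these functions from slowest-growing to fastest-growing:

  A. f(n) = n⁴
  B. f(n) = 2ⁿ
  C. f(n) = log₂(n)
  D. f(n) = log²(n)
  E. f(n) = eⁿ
C < D < A < B < E

Comparing growth rates:
C = log₂(n) is O(log n)
D = log²(n) is O(log² n)
A = n⁴ is O(n⁴)
B = 2ⁿ is O(2ⁿ)
E = eⁿ is O(eⁿ)

Therefore, the order from slowest to fastest is: C < D < A < B < E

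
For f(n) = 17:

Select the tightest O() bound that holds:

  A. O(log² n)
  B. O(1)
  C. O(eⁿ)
B

f(n) = 17 is O(1).
All listed options are valid Big-O bounds (upper bounds),
but O(1) is the tightest (smallest valid bound).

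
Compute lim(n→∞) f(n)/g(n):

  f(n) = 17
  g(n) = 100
17/100

Since 17 and 100 have the same growth rate (O(1)),
the ratio converges to a constant: 17/100.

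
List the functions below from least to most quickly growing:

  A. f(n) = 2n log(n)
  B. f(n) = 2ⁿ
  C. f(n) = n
C < A < B

Comparing growth rates:
C = n is O(n)
A = 2n log(n) is O(n log n)
B = 2ⁿ is O(2ⁿ)

Therefore, the order from slowest to fastest is: C < A < B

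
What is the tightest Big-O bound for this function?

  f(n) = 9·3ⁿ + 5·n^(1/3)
O(3ⁿ)

The dominant term in 9·3ⁿ + 5·n^(1/3) is 9·3ⁿ, which is Θ(3ⁿ).
Lower-order terms (5·n^(1/3)) are asymptotically negligible.
Constants are absorbed, so the tightest bound is O(3ⁿ).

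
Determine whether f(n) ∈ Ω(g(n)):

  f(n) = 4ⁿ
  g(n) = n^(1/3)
True

f(n) = 4ⁿ is O(4ⁿ), and g(n) = n^(1/3) is O(n^(1/3)).
Since O(4ⁿ) grows at least as fast as O(n^(1/3)), f(n) = Ω(g(n)) is true.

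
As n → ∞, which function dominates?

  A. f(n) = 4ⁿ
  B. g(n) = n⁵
A

f(n) = 4ⁿ is O(4ⁿ), while g(n) = n⁵ is O(n⁵).
Since O(4ⁿ) grows faster than O(n⁵), f(n) dominates.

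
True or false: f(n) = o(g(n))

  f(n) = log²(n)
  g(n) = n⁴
True

f(n) = log²(n) is O(log² n), and g(n) = n⁴ is O(n⁴).
Since O(log² n) grows strictly slower than O(n⁴), f(n) = o(g(n)) is true.
This means lim(n→∞) f(n)/g(n) = 0.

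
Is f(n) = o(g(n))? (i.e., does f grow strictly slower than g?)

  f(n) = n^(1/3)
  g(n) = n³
True

f(n) = n^(1/3) is O(n^(1/3)), and g(n) = n³ is O(n³).
Since O(n^(1/3)) grows strictly slower than O(n³), f(n) = o(g(n)) is true.
This means lim(n→∞) f(n)/g(n) = 0.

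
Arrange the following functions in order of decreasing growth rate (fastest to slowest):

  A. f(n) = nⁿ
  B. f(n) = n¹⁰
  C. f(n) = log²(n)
A > B > C

Comparing growth rates:
A = nⁿ is O(nⁿ)
B = n¹⁰ is O(n¹⁰)
C = log²(n) is O(log² n)

Therefore, the order from fastest to slowest is: A > B > C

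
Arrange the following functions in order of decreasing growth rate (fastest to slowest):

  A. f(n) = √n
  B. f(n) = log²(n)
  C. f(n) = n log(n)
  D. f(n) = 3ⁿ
D > C > A > B

Comparing growth rates:
D = 3ⁿ is O(3ⁿ)
C = n log(n) is O(n log n)
A = √n is O(√n)
B = log²(n) is O(log² n)

Therefore, the order from fastest to slowest is: D > C > A > B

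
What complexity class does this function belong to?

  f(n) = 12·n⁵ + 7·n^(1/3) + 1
O(n⁵)

The dominant term in 12·n⁵ + 7·n^(1/3) + 1 is 12·n⁵, which is Θ(n⁵).
Lower-order terms (7·n^(1/3), 1) are asymptotically negligible.
Constants are absorbed, so the tightest bound is O(n⁵).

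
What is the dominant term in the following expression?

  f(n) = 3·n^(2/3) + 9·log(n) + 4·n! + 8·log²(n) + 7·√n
4·n!

Looking at each term:
  - 3·n^(2/3) is O(n^(2/3))
  - 9·log(n) is O(log n)
  - 4·n! is O(n!)
  - 8·log²(n) is O(log² n)
  - 7·√n is O(√n)

The term 4·n! (O(n!)) grows fastest and dominates all others.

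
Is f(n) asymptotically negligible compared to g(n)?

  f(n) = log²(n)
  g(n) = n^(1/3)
True

f(n) = log²(n) is O(log² n), and g(n) = n^(1/3) is O(n^(1/3)).
Since O(log² n) grows strictly slower than O(n^(1/3)), f(n) = o(g(n)) is true.
This means lim(n→∞) f(n)/g(n) = 0.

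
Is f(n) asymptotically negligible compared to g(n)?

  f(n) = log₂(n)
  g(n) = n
True

f(n) = log₂(n) is O(log n), and g(n) = n is O(n).
Since O(log n) grows strictly slower than O(n), f(n) = o(g(n)) is true.
This means lim(n→∞) f(n)/g(n) = 0.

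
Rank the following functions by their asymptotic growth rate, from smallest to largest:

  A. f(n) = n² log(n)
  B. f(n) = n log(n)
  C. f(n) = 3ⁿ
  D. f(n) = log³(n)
D < B < A < C

Comparing growth rates:
D = log³(n) is O(log³ n)
B = n log(n) is O(n log n)
A = n² log(n) is O(n² log n)
C = 3ⁿ is O(3ⁿ)

Therefore, the order from slowest to fastest is: D < B < A < C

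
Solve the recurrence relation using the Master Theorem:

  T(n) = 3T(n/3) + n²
Θ(n²)

Master Theorem: a = 3, b = 3, f(n) = n².
Compute the critical exponent d = log₃(3) = 1.
Compare f(n) = Θ(n²) against n^d:
  k = 2 > d = 1, so f(n) = Ω(n^(d+ε)) — Case 3.
  Regularity: a·(n/b)^2/n^2 = a/b^2 = 3/9 < 1 ✓.
  The top-level work dominates: T(n) = Θ(f(n)) = Θ(n²).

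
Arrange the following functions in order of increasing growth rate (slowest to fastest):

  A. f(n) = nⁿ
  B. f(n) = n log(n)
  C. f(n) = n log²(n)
B < C < A

Comparing growth rates:
B = n log(n) is O(n log n)
C = n log²(n) is O(n log² n)
A = nⁿ is O(nⁿ)

Therefore, the order from slowest to fastest is: B < C < A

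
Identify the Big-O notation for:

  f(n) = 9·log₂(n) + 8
O(log n)

The dominant term in 9·log₂(n) + 8 is 9·log₂(n), which is Θ(log n).
Lower-order terms (8) are asymptotically negligible.
Constants are absorbed, so the tightest bound is O(log n).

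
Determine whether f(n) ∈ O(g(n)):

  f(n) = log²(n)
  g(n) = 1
False

f(n) = log²(n) is O(log² n), and g(n) = 1 is O(1).
Since O(log² n) grows faster than O(1), f(n) = O(g(n)) is false.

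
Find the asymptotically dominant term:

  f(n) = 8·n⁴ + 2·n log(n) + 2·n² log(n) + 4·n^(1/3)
8·n⁴

Looking at each term:
  - 8·n⁴ is O(n⁴)
  - 2·n log(n) is O(n log n)
  - 2·n² log(n) is O(n² log n)
  - 4·n^(1/3) is O(n^(1/3))

The term 8·n⁴ (O(n⁴)) grows fastest and dominates all others.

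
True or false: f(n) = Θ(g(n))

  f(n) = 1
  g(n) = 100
True

f(n) = 1 and g(n) = 100 are both O(1).
Since they have the same asymptotic growth rate, f(n) = Θ(g(n)) is true.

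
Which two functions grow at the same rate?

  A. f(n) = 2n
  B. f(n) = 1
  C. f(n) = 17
B and C

Examining each function:
  A. 2n is O(n)
  B. 1 is O(1)
  C. 17 is O(1)

Functions B and C both have the same complexity class.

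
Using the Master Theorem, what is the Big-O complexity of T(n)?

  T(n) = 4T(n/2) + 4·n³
Θ(n³)

Master Theorem: a = 4, b = 2, f(n) = 4·n³.
Compute the critical exponent d = log₂(4) = 2.
Compare f(n) = Θ(n³) against n^d:
  k = 3 > d = 2, so f(n) = Ω(n^(d+ε)) — Case 3.
  Regularity: a·(n/b)^3/n^3 = a/b^3 = 4/8 < 1 ✓.
  The top-level work dominates: T(n) = Θ(f(n)) = Θ(n³).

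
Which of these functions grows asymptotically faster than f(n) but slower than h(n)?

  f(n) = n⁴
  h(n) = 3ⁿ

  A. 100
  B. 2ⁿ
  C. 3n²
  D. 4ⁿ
B

We need g(n) with n⁴ = o(g(n)) and g(n) = o(3ⁿ), i.e. O(n⁴) ≺ g ≺ O(3ⁿ).
Check each option:
  A. 100 — O(1) does not grow strictly faster than f(n)
  B. 2ⁿ — O(2ⁿ) is strictly between O(n⁴) and O(3ⁿ) ✓
  C. 3n² — O(n²) does not grow strictly faster than f(n)
  D. 4ⁿ — O(4ⁿ) does not grow strictly slower than h(n)

Only option B (2ⁿ) lies strictly between.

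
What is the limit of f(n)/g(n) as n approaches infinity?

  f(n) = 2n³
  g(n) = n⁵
0

Since 2n³ (O(n³)) grows slower than n⁵ (O(n⁵)),
the ratio f(n)/g(n) → 0 as n → ∞.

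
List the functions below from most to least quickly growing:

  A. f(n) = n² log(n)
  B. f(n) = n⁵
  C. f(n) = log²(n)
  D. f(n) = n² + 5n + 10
B > A > D > C

Comparing growth rates:
B = n⁵ is O(n⁵)
A = n² log(n) is O(n² log n)
D = n² + 5n + 10 is O(n²)
C = log²(n) is O(log² n)

Therefore, the order from fastest to slowest is: B > A > D > C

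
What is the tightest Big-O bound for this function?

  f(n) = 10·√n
O(√n)

The dominant term in 10·√n is 10·√n, which is Θ(√n).
Constants are absorbed, so the tightest bound is O(√n).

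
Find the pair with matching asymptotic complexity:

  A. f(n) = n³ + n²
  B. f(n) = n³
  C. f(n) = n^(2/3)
A and B

Examining each function:
  A. n³ + n² is O(n³)
  B. n³ is O(n³)
  C. n^(2/3) is O(n^(2/3))

Functions A and B both have the same complexity class.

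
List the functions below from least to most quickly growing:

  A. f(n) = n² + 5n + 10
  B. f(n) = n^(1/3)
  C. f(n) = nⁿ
B < A < C

Comparing growth rates:
B = n^(1/3) is O(n^(1/3))
A = n² + 5n + 10 is O(n²)
C = nⁿ is O(nⁿ)

Therefore, the order from slowest to fastest is: B < A < C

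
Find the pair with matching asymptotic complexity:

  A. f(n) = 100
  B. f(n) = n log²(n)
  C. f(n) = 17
A and C

Examining each function:
  A. 100 is O(1)
  B. n log²(n) is O(n log² n)
  C. 17 is O(1)

Functions A and C both have the same complexity class.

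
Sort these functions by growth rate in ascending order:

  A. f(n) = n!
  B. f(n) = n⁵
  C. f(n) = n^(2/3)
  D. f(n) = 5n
C < D < B < A

Comparing growth rates:
C = n^(2/3) is O(n^(2/3))
D = 5n is O(n)
B = n⁵ is O(n⁵)
A = n! is O(n!)

Therefore, the order from slowest to fastest is: C < D < B < A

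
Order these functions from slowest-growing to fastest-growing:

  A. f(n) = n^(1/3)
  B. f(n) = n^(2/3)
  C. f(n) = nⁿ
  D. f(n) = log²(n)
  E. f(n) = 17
E < D < A < B < C

Comparing growth rates:
E = 17 is O(1)
D = log²(n) is O(log² n)
A = n^(1/3) is O(n^(1/3))
B = n^(2/3) is O(n^(2/3))
C = nⁿ is O(nⁿ)

Therefore, the order from slowest to fastest is: E < D < A < B < C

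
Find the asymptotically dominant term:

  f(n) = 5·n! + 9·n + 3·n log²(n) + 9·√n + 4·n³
5·n!

Looking at each term:
  - 5·n! is O(n!)
  - 9·n is O(n)
  - 3·n log²(n) is O(n log² n)
  - 9·√n is O(√n)
  - 4·n³ is O(n³)

The term 5·n! (O(n!)) grows fastest and dominates all others.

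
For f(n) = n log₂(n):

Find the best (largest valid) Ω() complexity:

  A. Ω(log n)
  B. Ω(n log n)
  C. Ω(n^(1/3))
B

f(n) = n log₂(n) is Ω(n log n).
All listed options are valid Big-Ω bounds (lower bounds),
but Ω(n log n) is the tightest (largest valid bound).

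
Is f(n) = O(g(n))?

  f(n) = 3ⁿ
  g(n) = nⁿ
True

f(n) = 3ⁿ is O(3ⁿ), and g(n) = nⁿ is O(nⁿ).
Since O(3ⁿ) ⊆ O(nⁿ) (f grows no faster than g), f(n) = O(g(n)) is true.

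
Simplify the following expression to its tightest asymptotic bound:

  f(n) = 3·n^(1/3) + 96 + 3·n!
Θ(n!)

Order the terms by growth rate: 96 ≺ 3·n^(1/3) ≺ 3·n!.
The fastest-growing term 3·n! dominates as n → ∞; dropping its constant factor gives Θ(n!).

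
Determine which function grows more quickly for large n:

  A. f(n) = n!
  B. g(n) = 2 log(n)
A

f(n) = n! is O(n!), while g(n) = 2 log(n) is O(log n).
Since O(n!) grows faster than O(log n), f(n) dominates.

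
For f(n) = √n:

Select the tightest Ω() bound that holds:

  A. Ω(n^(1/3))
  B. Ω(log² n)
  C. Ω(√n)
C

f(n) = √n is Ω(√n).
All listed options are valid Big-Ω bounds (lower bounds),
but Ω(√n) is the tightest (largest valid bound).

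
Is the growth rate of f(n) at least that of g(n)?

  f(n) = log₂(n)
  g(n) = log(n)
True

f(n) = log₂(n) and g(n) = log(n) are both O(log n).
Big-Ω permits equal growth rates (f ≥ c·g for some c > 0), so f(n) = Ω(g(n)) is true.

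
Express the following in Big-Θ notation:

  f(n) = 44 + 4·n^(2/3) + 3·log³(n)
Θ(n^(2/3))

Order the terms by growth rate: 44 ≺ 3·log³(n) ≺ 4·n^(2/3).
The fastest-growing term 4·n^(2/3) dominates as n → ∞; dropping its constant factor gives Θ(n^(2/3)).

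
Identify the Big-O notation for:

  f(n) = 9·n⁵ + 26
O(n⁵)

The dominant term in 9·n⁵ + 26 is 9·n⁵, which is Θ(n⁵).
Lower-order terms (26) are asymptotically negligible.
Constants are absorbed, so the tightest bound is O(n⁵).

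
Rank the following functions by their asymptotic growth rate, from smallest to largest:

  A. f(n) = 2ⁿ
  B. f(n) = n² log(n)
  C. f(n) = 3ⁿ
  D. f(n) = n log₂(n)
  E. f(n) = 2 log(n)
E < D < B < A < C

Comparing growth rates:
E = 2 log(n) is O(log n)
D = n log₂(n) is O(n log n)
B = n² log(n) is O(n² log n)
A = 2ⁿ is O(2ⁿ)
C = 3ⁿ is O(3ⁿ)

Therefore, the order from slowest to fastest is: E < D < B < A < C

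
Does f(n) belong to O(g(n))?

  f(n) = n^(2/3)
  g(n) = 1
False

f(n) = n^(2/3) is O(n^(2/3)), and g(n) = 1 is O(1).
Since O(n^(2/3)) grows faster than O(1), f(n) = O(g(n)) is false.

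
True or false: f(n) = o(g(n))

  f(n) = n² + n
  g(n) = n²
False

f(n) = n² + n is O(n²), and g(n) = n² is O(n²).
Since they have the same growth rate, f(n) = o(g(n)) is false.
(f = o(g) requires f to grow strictly slower, not equal.)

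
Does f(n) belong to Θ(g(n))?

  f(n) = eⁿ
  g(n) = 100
False

f(n) = eⁿ is O(eⁿ), and g(n) = 100 is O(1).
Since they have different growth rates, f(n) = Θ(g(n)) is false.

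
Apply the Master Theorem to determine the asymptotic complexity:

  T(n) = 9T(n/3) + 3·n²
Θ(n² log n)

Master Theorem: a = 9, b = 3, f(n) = 3·n².
Compute the critical exponent d = log₃(9) = 2.
Compare f(n) = Θ(n²) against n^d:
  k = 2 = d, so f(n) = Θ(n^d) — Case 2.
  Work is balanced across levels: T(n) = Θ(n^d log n) = Θ(n² log n).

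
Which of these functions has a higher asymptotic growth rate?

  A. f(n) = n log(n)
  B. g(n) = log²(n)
A

f(n) = n log(n) is O(n log n), while g(n) = log²(n) is O(log² n).
Since O(n log n) grows faster than O(log² n), f(n) dominates.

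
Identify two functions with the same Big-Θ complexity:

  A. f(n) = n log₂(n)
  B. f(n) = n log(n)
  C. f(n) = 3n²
A and B

Examining each function:
  A. n log₂(n) is O(n log n)
  B. n log(n) is O(n log n)
  C. 3n² is O(n²)

Functions A and B both have the same complexity class.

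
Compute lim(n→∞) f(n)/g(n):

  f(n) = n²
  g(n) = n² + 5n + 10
1

Since n² and n² + 5n + 10 have the same growth rate (O(n²)),
the ratio converges to a constant: 1.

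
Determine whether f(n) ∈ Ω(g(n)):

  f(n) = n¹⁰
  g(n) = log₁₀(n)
True

f(n) = n¹⁰ is O(n¹⁰), and g(n) = log₁₀(n) is O(log n).
Since O(n¹⁰) grows at least as fast as O(log n), f(n) = Ω(g(n)) is true.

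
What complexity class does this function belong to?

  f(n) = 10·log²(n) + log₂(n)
O(log² n)

The dominant term in 10·log²(n) + log₂(n) is 10·log²(n), which is Θ(log² n).
Lower-order terms (log₂(n)) are asymptotically negligible.
Constants are absorbed, so the tightest bound is O(log² n).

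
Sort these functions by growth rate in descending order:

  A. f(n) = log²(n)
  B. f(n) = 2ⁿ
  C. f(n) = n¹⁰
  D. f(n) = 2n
B > C > D > A

Comparing growth rates:
B = 2ⁿ is O(2ⁿ)
C = n¹⁰ is O(n¹⁰)
D = 2n is O(n)
A = log²(n) is O(log² n)

Therefore, the order from fastest to slowest is: B > C > D > A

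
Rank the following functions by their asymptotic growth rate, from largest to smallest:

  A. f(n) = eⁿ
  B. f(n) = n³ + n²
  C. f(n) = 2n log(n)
A > B > C

Comparing growth rates:
A = eⁿ is O(eⁿ)
B = n³ + n² is O(n³)
C = 2n log(n) is O(n log n)

Therefore, the order from fastest to slowest is: A > B > C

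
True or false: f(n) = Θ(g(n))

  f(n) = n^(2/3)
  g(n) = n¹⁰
False

f(n) = n^(2/3) is O(n^(2/3)), and g(n) = n¹⁰ is O(n¹⁰).
Since they have different growth rates, f(n) = Θ(g(n)) is false.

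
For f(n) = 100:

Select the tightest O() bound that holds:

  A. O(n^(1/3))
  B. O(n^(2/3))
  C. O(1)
C

f(n) = 100 is O(1).
All listed options are valid Big-O bounds (upper bounds),
but O(1) is the tightest (smallest valid bound).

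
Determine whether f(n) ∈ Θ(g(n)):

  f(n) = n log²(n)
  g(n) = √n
False

f(n) = n log²(n) is O(n log² n), and g(n) = √n is O(√n).
Since they have different growth rates, f(n) = Θ(g(n)) is false.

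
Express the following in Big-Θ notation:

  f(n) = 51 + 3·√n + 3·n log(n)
Θ(n log n)

Order the terms by growth rate: 51 ≺ 3·√n ≺ 3·n log(n).
The fastest-growing term 3·n log(n) dominates as n → ∞; dropping its constant factor gives Θ(n log n).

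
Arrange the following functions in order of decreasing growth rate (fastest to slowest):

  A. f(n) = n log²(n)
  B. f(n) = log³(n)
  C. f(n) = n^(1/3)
A > C > B

Comparing growth rates:
A = n log²(n) is O(n log² n)
C = n^(1/3) is O(n^(1/3))
B = log³(n) is O(log³ n)

Therefore, the order from fastest to slowest is: A > C > B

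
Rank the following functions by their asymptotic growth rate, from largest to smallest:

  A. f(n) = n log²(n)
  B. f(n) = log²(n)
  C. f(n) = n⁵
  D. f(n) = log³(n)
C > A > D > B

Comparing growth rates:
C = n⁵ is O(n⁵)
A = n log²(n) is O(n log² n)
D = log³(n) is O(log³ n)
B = log²(n) is O(log² n)

Therefore, the order from fastest to slowest is: C > A > D > B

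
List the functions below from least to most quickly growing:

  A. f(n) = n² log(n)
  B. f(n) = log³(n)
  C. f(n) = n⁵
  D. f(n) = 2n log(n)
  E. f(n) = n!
B < D < A < C < E

Comparing growth rates:
B = log³(n) is O(log³ n)
D = 2n log(n) is O(n log n)
A = n² log(n) is O(n² log n)
C = n⁵ is O(n⁵)
E = n! is O(n!)

Therefore, the order from slowest to fastest is: B < D < A < C < E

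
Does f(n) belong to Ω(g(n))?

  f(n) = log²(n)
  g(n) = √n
False

f(n) = log²(n) is O(log² n), and g(n) = √n is O(√n).
Since O(log² n) grows slower than O(√n), f(n) = Ω(g(n)) is false.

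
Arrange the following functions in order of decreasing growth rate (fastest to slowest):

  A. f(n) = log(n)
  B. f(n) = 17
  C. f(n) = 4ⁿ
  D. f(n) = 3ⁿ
C > D > A > B

Comparing growth rates:
C = 4ⁿ is O(4ⁿ)
D = 3ⁿ is O(3ⁿ)
A = log(n) is O(log n)
B = 17 is O(1)

Therefore, the order from fastest to slowest is: C > D > A > B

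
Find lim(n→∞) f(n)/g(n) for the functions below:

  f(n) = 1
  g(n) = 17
1/17

Since 1 and 17 have the same growth rate (O(1)),
the ratio converges to a constant: 1/17.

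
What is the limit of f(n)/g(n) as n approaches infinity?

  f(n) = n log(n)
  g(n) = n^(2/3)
∞

Since n log(n) (O(n log n)) grows faster than n^(2/3) (O(n^(2/3))),
the ratio f(n)/g(n) → ∞ as n → ∞.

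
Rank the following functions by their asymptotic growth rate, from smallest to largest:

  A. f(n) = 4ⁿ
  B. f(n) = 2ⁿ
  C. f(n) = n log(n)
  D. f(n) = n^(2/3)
D < C < B < A

Comparing growth rates:
D = n^(2/3) is O(n^(2/3))
C = n log(n) is O(n log n)
B = 2ⁿ is O(2ⁿ)
A = 4ⁿ is O(4ⁿ)

Therefore, the order from slowest to fastest is: D < C < B < A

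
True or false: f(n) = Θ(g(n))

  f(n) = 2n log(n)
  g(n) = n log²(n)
False

f(n) = 2n log(n) is O(n log n), and g(n) = n log²(n) is O(n log² n).
Since they have different growth rates, f(n) = Θ(g(n)) is false.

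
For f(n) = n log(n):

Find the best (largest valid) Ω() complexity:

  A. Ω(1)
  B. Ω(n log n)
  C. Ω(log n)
B

f(n) = n log(n) is Ω(n log n).
All listed options are valid Big-Ω bounds (lower bounds),
but Ω(n log n) is the tightest (largest valid bound).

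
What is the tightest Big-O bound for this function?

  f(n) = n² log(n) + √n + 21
O(n² log n)

The dominant term in n² log(n) + √n + 21 is n² log(n), which is Θ(n² log n).
Lower-order terms (√n, 21) are asymptotically negligible.
Constants are absorbed, so the tightest bound is O(n² log n).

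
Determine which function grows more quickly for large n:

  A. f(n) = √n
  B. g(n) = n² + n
B

f(n) = √n is O(√n), while g(n) = n² + n is O(n²).
Since O(n²) grows faster than O(√n), g(n) dominates.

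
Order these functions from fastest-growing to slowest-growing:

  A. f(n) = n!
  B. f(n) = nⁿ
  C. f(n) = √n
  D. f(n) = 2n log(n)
B > A > D > C

Comparing growth rates:
B = nⁿ is O(nⁿ)
A = n! is O(n!)
D = 2n log(n) is O(n log n)
C = √n is O(√n)

Therefore, the order from fastest to slowest is: B > A > D > C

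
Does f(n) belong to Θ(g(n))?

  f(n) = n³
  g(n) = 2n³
True

f(n) = n³ and g(n) = 2n³ are both O(n³).
Since they have the same asymptotic growth rate, f(n) = Θ(g(n)) is true.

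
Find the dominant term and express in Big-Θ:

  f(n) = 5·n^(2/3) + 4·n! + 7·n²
Θ(n!)

Order the terms by growth rate: 5·n^(2/3) ≺ 7·n² ≺ 4·n!.
The fastest-growing term 4·n! dominates as n → ∞; dropping its constant factor gives Θ(n!).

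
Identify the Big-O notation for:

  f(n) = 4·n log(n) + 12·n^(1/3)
O(n log n)

The dominant term in 4·n log(n) + 12·n^(1/3) is 4·n log(n), which is Θ(n log n).
Lower-order terms (12·n^(1/3)) are asymptotically negligible.
Constants are absorbed, so the tightest bound is O(n log n).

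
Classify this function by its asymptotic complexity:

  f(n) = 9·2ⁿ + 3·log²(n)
O(2ⁿ)

The dominant term in 9·2ⁿ + 3·log²(n) is 9·2ⁿ, which is Θ(2ⁿ).
Lower-order terms (3·log²(n)) are asymptotically negligible.
Constants are absorbed, so the tightest bound is O(2ⁿ).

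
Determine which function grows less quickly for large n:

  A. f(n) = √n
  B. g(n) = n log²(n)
A

f(n) = √n is O(√n), while g(n) = n log²(n) is O(n log² n).
Since O(√n) grows slower than O(n log² n), f(n) is dominated.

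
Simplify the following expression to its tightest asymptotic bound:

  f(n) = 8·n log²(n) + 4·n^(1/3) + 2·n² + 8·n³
Θ(n³)

Order the terms by growth rate: 4·n^(1/3) ≺ 8·n log²(n) ≺ 2·n² ≺ 8·n³.
The fastest-growing term 8·n³ dominates as n → ∞; dropping its constant factor gives Θ(n³).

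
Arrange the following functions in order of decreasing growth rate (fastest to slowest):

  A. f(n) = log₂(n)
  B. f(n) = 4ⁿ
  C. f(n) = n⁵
B > C > A

Comparing growth rates:
B = 4ⁿ is O(4ⁿ)
C = n⁵ is O(n⁵)
A = log₂(n) is O(log n)

Therefore, the order from fastest to slowest is: B > C > A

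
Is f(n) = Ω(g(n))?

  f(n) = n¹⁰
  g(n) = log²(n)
True

f(n) = n¹⁰ is O(n¹⁰), and g(n) = log²(n) is O(log² n).
Since O(n¹⁰) grows at least as fast as O(log² n), f(n) = Ω(g(n)) is true.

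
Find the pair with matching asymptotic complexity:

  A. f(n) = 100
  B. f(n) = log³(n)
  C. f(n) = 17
A and C

Examining each function:
  A. 100 is O(1)
  B. log³(n) is O(log³ n)
  C. 17 is O(1)

Functions A and C both have the same complexity class.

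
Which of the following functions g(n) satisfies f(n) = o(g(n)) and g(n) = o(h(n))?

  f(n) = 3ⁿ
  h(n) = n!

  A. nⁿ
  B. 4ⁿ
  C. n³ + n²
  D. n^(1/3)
B

We need g(n) with 3ⁿ = o(g(n)) and g(n) = o(n!), i.e. O(3ⁿ) ≺ g ≺ O(n!).
Check each option:
  A. nⁿ — O(nⁿ) does not grow strictly slower than h(n)
  B. 4ⁿ — O(4ⁿ) is strictly between O(3ⁿ) and O(n!) ✓
  C. n³ + n² — O(n³) does not grow strictly faster than f(n)
  D. n^(1/3) — O(n^(1/3)) does not grow strictly faster than f(n)

Only option B (4ⁿ) lies strictly between.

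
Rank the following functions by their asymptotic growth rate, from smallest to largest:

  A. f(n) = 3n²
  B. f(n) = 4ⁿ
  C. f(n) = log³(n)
C < A < B

Comparing growth rates:
C = log³(n) is O(log³ n)
A = 3n² is O(n²)
B = 4ⁿ is O(4ⁿ)

Therefore, the order from slowest to fastest is: C < A < B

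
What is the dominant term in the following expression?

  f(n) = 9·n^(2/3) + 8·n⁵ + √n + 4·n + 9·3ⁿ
9·3ⁿ

Looking at each term:
  - 9·n^(2/3) is O(n^(2/3))
  - 8·n⁵ is O(n⁵)
  - √n is O(√n)
  - 4·n is O(n)
  - 9·3ⁿ is O(3ⁿ)

The term 9·3ⁿ (O(3ⁿ)) grows fastest and dominates all others.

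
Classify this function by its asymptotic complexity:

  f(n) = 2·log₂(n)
O(log n)

The dominant term in 2·log₂(n) is 2·log₂(n), which is Θ(log n).
Constants are absorbed, so the tightest bound is O(log n).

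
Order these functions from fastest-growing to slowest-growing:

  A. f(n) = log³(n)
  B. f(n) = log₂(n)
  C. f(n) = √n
C > A > B

Comparing growth rates:
C = √n is O(√n)
A = log³(n) is O(log³ n)
B = log₂(n) is O(log n)

Therefore, the order from fastest to slowest is: C > A > B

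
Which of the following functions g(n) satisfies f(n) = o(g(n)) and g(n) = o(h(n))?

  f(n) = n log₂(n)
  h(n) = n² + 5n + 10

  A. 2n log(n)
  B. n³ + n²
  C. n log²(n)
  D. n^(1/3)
C

We need g(n) with n log₂(n) = o(g(n)) and g(n) = o(n² + 5n + 10), i.e. O(n log n) ≺ g ≺ O(n²).
Check each option:
  A. 2n log(n) — O(n log n) does not grow strictly faster than f(n)
  B. n³ + n² — O(n³) does not grow strictly slower than h(n)
  C. n log²(n) — O(n log² n) is strictly between O(n log n) and O(n²) ✓
  D. n^(1/3) — O(n^(1/3)) does not grow strictly faster than f(n)

Only option C (n log²(n)) lies strictly between.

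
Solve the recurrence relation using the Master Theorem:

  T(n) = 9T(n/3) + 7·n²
Θ(n² log n)

Master Theorem: a = 9, b = 3, f(n) = 7·n².
Compute the critical exponent d = log₃(9) = 2.
Compare f(n) = Θ(n²) against n^d:
  k = 2 = d, so f(n) = Θ(n^d) — Case 2.
  Work is balanced across levels: T(n) = Θ(n^d log n) = Θ(n² log n).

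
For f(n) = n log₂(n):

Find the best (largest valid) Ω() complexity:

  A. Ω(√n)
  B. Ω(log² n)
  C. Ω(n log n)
C

f(n) = n log₂(n) is Ω(n log n).
All listed options are valid Big-Ω bounds (lower bounds),
but Ω(n log n) is the tightest (largest valid bound).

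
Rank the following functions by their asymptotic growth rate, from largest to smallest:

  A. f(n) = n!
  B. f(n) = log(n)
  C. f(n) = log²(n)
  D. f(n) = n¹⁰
A > D > C > B

Comparing growth rates:
A = n! is O(n!)
D = n¹⁰ is O(n¹⁰)
C = log²(n) is O(log² n)
B = log(n) is O(log n)

Therefore, the order from fastest to slowest is: A > D > C > B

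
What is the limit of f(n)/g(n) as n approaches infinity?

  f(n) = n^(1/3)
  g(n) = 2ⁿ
0

Since n^(1/3) (O(n^(1/3))) grows slower than 2ⁿ (O(2ⁿ)),
the ratio f(n)/g(n) → 0 as n → ∞.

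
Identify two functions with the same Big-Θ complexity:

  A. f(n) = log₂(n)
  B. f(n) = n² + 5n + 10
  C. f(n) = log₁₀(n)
A and C

Examining each function:
  A. log₂(n) is O(log n)
  B. n² + 5n + 10 is O(n²)
  C. log₁₀(n) is O(log n)

Functions A and C both have the same complexity class.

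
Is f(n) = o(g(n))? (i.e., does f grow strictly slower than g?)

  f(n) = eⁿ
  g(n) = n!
True

f(n) = eⁿ is O(eⁿ), and g(n) = n! is O(n!).
Since O(eⁿ) grows strictly slower than O(n!), f(n) = o(g(n)) is true.
This means lim(n→∞) f(n)/g(n) = 0.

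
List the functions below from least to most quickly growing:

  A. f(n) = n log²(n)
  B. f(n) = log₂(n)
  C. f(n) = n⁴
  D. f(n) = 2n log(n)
B < D < A < C

Comparing growth rates:
B = log₂(n) is O(log n)
D = 2n log(n) is O(n log n)
A = n log²(n) is O(n log² n)
C = n⁴ is O(n⁴)

Therefore, the order from slowest to fastest is: B < D < A < C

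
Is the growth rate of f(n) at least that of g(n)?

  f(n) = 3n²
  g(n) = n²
True

f(n) = 3n² and g(n) = n² are both O(n²).
Big-Ω permits equal growth rates (f ≥ c·g for some c > 0), so f(n) = Ω(g(n)) is true.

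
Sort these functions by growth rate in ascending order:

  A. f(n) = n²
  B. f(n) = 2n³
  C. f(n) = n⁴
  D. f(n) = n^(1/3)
D < A < B < C

Comparing growth rates:
D = n^(1/3) is O(n^(1/3))
A = n² is O(n²)
B = 2n³ is O(n³)
C = n⁴ is O(n⁴)

Therefore, the order from slowest to fastest is: D < A < B < C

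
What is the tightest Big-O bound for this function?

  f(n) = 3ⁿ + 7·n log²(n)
O(3ⁿ)

The dominant term in 3ⁿ + 7·n log²(n) is 3ⁿ, which is Θ(3ⁿ).
Lower-order terms (7·n log²(n)) are asymptotically negligible.
Constants are absorbed, so the tightest bound is O(3ⁿ).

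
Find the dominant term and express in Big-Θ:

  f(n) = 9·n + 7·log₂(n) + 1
Θ(n)

Order the terms by growth rate: 1 ≺ 7·log₂(n) ≺ 9·n.
The fastest-growing term 9·n dominates as n → ∞; dropping its constant factor gives Θ(n).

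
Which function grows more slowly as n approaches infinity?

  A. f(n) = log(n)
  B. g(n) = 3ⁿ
A

f(n) = log(n) is O(log n), while g(n) = 3ⁿ is O(3ⁿ).
Since O(log n) grows slower than O(3ⁿ), f(n) is dominated.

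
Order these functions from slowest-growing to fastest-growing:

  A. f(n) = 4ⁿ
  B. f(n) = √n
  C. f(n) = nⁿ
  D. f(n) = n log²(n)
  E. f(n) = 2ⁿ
B < D < E < A < C

Comparing growth rates:
B = √n is O(√n)
D = n log²(n) is O(n log² n)
E = 2ⁿ is O(2ⁿ)
A = 4ⁿ is O(4ⁿ)
C = nⁿ is O(nⁿ)

Therefore, the order from slowest to fastest is: B < D < E < A < C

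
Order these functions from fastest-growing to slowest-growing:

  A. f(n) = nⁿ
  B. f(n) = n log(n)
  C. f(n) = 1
A > B > C

Comparing growth rates:
A = nⁿ is O(nⁿ)
B = n log(n) is O(n log n)
C = 1 is O(1)

Therefore, the order from fastest to slowest is: A > B > C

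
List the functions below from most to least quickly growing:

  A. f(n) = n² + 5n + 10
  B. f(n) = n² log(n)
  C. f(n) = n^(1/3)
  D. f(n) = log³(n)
B > A > C > D

Comparing growth rates:
B = n² log(n) is O(n² log n)
A = n² + 5n + 10 is O(n²)
C = n^(1/3) is O(n^(1/3))
D = log³(n) is O(log³ n)

Therefore, the order from fastest to slowest is: B > A > C > D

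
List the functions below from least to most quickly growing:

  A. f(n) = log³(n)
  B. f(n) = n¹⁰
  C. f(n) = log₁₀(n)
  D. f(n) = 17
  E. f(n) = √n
D < C < A < E < B

Comparing growth rates:
D = 17 is O(1)
C = log₁₀(n) is O(log n)
A = log³(n) is O(log³ n)
E = √n is O(√n)
B = n¹⁰ is O(n¹⁰)

Therefore, the order from slowest to fastest is: D < C < A < E < B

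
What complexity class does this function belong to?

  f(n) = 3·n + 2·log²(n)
O(n)

The dominant term in 3·n + 2·log²(n) is 3·n, which is Θ(n).
Lower-order terms (2·log²(n)) are asymptotically negligible.
Constants are absorbed, so the tightest bound is O(n).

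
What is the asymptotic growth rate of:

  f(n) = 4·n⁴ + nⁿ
Θ(nⁿ)

Order the terms by growth rate: 4·n⁴ ≺ nⁿ.
The fastest-growing term nⁿ dominates as n → ∞; dropping its constant factor gives Θ(nⁿ).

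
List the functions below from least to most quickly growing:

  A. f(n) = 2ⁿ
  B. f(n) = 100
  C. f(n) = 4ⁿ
B < A < C

Comparing growth rates:
B = 100 is O(1)
A = 2ⁿ is O(2ⁿ)
C = 4ⁿ is O(4ⁿ)

Therefore, the order from slowest to fastest is: B < A < C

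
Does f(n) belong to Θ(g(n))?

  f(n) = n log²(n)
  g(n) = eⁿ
False

f(n) = n log²(n) is O(n log² n), and g(n) = eⁿ is O(eⁿ).
Since they have different growth rates, f(n) = Θ(g(n)) is false.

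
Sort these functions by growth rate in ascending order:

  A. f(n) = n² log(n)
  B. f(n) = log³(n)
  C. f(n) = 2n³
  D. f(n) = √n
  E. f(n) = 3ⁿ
B < D < A < C < E

Comparing growth rates:
B = log³(n) is O(log³ n)
D = √n is O(√n)
A = n² log(n) is O(n² log n)
C = 2n³ is O(n³)
E = 3ⁿ is O(3ⁿ)

Therefore, the order from slowest to fastest is: B < D < A < C < E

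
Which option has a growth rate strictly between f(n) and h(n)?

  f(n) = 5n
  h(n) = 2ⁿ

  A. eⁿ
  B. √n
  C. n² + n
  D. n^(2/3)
C

We need g(n) with 5n = o(g(n)) and g(n) = o(2ⁿ), i.e. O(n) ≺ g ≺ O(2ⁿ).
Check each option:
  A. eⁿ — O(eⁿ) does not grow strictly slower than h(n)
  B. √n — O(√n) does not grow strictly faster than f(n)
  C. n² + n — O(n²) is strictly between O(n) and O(2ⁿ) ✓
  D. n^(2/3) — O(n^(2/3)) does not grow strictly faster than f(n)

Only option C (n² + n) lies strictly between.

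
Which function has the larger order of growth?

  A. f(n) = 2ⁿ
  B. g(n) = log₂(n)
A

f(n) = 2ⁿ is O(2ⁿ), while g(n) = log₂(n) is O(log n).
Since O(2ⁿ) grows faster than O(log n), f(n) dominates.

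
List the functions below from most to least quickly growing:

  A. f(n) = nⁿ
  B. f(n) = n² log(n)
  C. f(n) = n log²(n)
A > B > C

Comparing growth rates:
A = nⁿ is O(nⁿ)
B = n² log(n) is O(n² log n)
C = n log²(n) is O(n log² n)

Therefore, the order from fastest to slowest is: A > B > C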